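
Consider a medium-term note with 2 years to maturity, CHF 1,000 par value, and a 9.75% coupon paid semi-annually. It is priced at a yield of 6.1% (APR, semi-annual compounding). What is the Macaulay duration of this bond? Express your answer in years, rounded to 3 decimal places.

Periodic yield y = 0.0305. Discount each cash flow and weight by its period:
  t   CF        PV=CF/(1+0.0305)^t    t·PV
  1        48.75        47.3071        47.3071
  2        48.75        45.9070        91.8139
  3        48.75        44.5482       133.6447
  4     1,048.75       929.9937     3,719.9747
  Σ                  1,067.7560     3,992.7405
Price P = Σ PV = 1,067.7560.
Macaulay duration = Σ(t·PV) / P = 3,992.7405 / 1,067.7560 = 3.73938 half-year periods.
In years: 3.73938 / 2 = 1.86969 years.

1.870 years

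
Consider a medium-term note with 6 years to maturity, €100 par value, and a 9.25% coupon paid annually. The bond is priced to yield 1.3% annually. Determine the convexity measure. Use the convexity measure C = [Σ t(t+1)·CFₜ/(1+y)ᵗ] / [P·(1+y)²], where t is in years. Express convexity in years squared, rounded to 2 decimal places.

32.54

With y = 0.013:
  t   CF        PV=CF/(1+0.013)^t    t·PV        t(t+1)·PV
  1         9.25         9.1313         9.1313          18.2626
  2         9.25         9.0141        18.0282          54.0847
  3         9.25         8.8984        26.6953         106.7812
  4         9.25         8.7842        35.1369         175.6847
  5         9.25         8.6715        43.3575         260.1452
  6       109.25       101.1032       606.6190       4,246.3331
  Σ                    145.6027       738.9683       4,861.2914
P = 145.6027.
Convexity = Σ t(t+1)·PV / [P·(1+y)²] = 4,861.2914 / (145.6027 × 1.026169) = 32.53593.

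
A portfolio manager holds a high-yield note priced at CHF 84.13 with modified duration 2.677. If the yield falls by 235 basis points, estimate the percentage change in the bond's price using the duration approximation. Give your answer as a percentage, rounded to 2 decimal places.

Duration approximation: ΔP/P ≈ -D_mod · Δy = -2.677 × (-0.0235) = +0.0629095.
As a percentage: +6.29095%.

+6.29%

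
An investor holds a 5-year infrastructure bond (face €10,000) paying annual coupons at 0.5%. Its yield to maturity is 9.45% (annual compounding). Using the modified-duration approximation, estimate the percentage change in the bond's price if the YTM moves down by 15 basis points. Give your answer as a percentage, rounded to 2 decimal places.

+0.68%

Periodic yield y = 0.0945. Modified duration first:
  t   CF        PV=CF/(1+0.0945)^t    t·PV
  1        50.00        45.6830        45.6830
  2        50.00        41.7387        83.4773
  3        50.00        38.1349       114.4047
  4        50.00        34.8423       139.3692
  5    10,050.00     6,398.6335    31,993.1673
  Σ                  6,559.0323    32,376.1015
P = 6,559.0323; D_Mac = 4.93611 yrs; D_mod = 4.93611/(1+0.0945) = 4.50992 yrs.
ΔP/P ≈ -D_mod · Δy = -4.50992 × (-0.0015) = +0.006765 = +0.6765%.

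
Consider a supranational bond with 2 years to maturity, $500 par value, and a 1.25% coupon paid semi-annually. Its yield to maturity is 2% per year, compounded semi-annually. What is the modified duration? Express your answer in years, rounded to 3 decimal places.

1.962 years

Periodic yield y = 0.01. First find Macaulay duration:
  t   CF        PV=CF/(1+0.01)^t    t·PV
  1        3.125         3.0941         3.0941
  2        3.125         3.0634         6.1269
  3        3.125         3.0331         9.0993
  4      503.125       483.4932     1,933.9729
  Σ                    492.6838     1,952.2931
P = 492.6838; Macaulay duration = 1,952.2931 / 492.6838 = 3.96257 half-year periods = 1.98128 years.
Modified duration = D_Mac / (1 + y) = 1.98128 / 1.01 = 1.96167 years.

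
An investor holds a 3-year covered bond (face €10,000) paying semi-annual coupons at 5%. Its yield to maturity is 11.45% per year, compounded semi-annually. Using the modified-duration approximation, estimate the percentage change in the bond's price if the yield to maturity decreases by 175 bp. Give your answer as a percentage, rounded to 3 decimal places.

+4.640%

Periodic yield y = 0.05725. Modified duration first:
  t   CF        PV=CF/(1+0.05725)^t    t·PV
  1       250.00       236.4625       236.4625
  2       250.00       223.6581       447.3162
  3       250.00       211.5470       634.6411
  4       250.00       200.0918       800.3671
  5       250.00       189.2568       946.2841
  6    10,250.00     7,339.3518    44,036.1105
  Σ                  8,400.3680    47,101.1815
P = 8,400.3680; D_Mac = 5.60704 half-year periods = 2.80352 yrs; D_mod = 2.80352/(1+0.05725) = 2.65171 yrs.
ΔP/P ≈ -D_mod · Δy = -2.65171 × (-0.0175) = +0.046405 = +4.6405%.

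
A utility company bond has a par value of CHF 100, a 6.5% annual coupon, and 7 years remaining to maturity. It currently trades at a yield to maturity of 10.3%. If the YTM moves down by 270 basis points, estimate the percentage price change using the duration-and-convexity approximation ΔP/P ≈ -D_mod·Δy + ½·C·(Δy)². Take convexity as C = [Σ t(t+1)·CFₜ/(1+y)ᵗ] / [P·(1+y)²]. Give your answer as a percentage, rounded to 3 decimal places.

+15.223%

With y = 0.103:
  t   CF        PV=CF/(1+0.103)^t    t·PV        t(t+1)·PV
  1         6.50         5.8930         5.8930          11.7860
  2         6.50         5.3427        10.6854          32.0563
  3         6.50         4.8438        14.5314          58.1257
  4         6.50         4.3915        17.5659          87.8297
  5         6.50         3.9814        19.9070         119.4420
  6         6.50         3.6096        21.6577         151.6036
  7       106.50        53.6193       375.3350       3,002.6800
  Σ                     81.6813       465.5755       3,463.5233
P = 81.6813; D_Mac = 5.69990 yrs; D_mod = 5.16763 yrs; C = 34.85333.
Duration effect: -5.16763 × (-0.027) = +0.139526
Convexity effect: 0.5 × 34.85333 × (-0.027)² = +0.0127040
ΔP/P ≈ +0.139526 + 0.0127040 = +0.152230 = +15.2230%.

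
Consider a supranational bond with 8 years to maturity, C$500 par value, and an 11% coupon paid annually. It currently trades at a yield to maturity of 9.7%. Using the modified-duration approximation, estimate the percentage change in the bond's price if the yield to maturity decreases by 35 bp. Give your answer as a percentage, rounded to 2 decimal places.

Periodic yield y = 0.097. Modified duration first:
  t   CF        PV=CF/(1+0.097)^t    t·PV
  1        55.00        50.1367        50.1367
  2        55.00        45.7035        91.4070
  3        55.00        41.6623       124.9868
  4        55.00        37.9784       151.9134
  5        55.00        34.6202       173.1010
  6        55.00        31.5590       189.3539
  7        55.00        28.7684       201.3791
  8       555.00       264.6305     2,117.0443
  Σ                    535.0590     3,099.3222
P = 535.0590; D_Mac = 5.79249 yrs; D_mod = 5.79249/(1+0.097) = 5.28030 yrs.
ΔP/P ≈ -D_mod · Δy = -5.28030 × (-0.0035) = +0.018481 = +1.8481%.

+1.85%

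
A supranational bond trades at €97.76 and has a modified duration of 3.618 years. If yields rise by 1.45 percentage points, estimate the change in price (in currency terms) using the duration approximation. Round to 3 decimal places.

Duration approximation: ΔP/P ≈ -D_mod · Δy = -3.618 × (+0.0145) = -0.052461.
ΔP ≈ 97.76 × (-0.052461) = -5.12858736.

-€5.129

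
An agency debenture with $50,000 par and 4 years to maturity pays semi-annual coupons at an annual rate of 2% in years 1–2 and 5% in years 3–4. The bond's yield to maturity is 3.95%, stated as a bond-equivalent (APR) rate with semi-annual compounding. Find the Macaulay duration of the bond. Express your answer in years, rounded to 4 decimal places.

3.8243 years

Periodic yield y = 0.01975. Discount each cash flow and weight by its period:
  t   CF        PV=CF/(1+0.01975)^t    t·PV
  1       500.00       490.3163       490.3163
  2       500.00       480.8201       961.6401
  3       500.00       471.5078     1,414.5233
  4       500.00       462.3759     1,849.5034
  5     1,250.00     1,133.5520     5,667.7599
  6     1,250.00     1,111.5979     6,669.5876
  7     1,250.00     1,090.0691     7,630.4835
  8    51,250.00    43,827.2436   350,617.9489
  Σ                 49,067.4825   375,301.7630
Price P = Σ PV = 49,067.4825.
Macaulay duration = Σ(t·PV) / P = 375,301.7630 / 49,067.4825 = 7.64869 half-year periods.
In years: 7.64869 / 2 = 3.82434 years.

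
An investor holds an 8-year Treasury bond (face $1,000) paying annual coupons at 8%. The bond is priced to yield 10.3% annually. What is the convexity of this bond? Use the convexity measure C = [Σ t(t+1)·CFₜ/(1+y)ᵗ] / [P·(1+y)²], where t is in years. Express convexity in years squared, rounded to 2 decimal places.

40.62

With y = 0.103:
  t   CF        PV=CF/(1+0.103)^t    t·PV        t(t+1)·PV
  1        80.00        72.5295        72.5295         145.0589
  2        80.00        65.7565       131.5131         394.5392
  3        80.00        59.6161       178.8483         715.3930
  4        80.00        54.0490       216.1961       1,080.9807
  5        80.00        49.0018       245.0092       1,470.0553
  6        80.00        44.4260       266.5558       1,865.8907
  7        80.00        40.2774       281.9418       2,255.5343
  8     1,080.00       492.9691     3,943.7524      35,493.7718
  Σ                    878.6254     5,336.3462      43,421.2239
P = 878.6254.
Convexity = Σ t(t+1)·PV / [P·(1+y)²] = 43,421.2239 / (878.6254 × 1.216609) = 40.62069.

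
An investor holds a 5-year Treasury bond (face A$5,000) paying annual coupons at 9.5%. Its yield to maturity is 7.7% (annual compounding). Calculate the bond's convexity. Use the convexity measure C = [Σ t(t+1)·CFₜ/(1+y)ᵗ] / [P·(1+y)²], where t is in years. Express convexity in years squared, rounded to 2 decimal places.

20.63

With y = 0.077:
  t   CF        PV=CF/(1+0.077)^t    t·PV        t(t+1)·PV
  1       475.00       441.0399       441.0399         882.0799
  2       475.00       409.5078       819.0156       2,457.0469
  3       475.00       380.2301     1,140.6903       4,562.7613
  4       475.00       353.0456     1,412.1824       7,060.9119
  5     5,475.00     3,778.3798    18,891.8988     113,351.3930
  Σ                  5,362.2032    22,704.8271     128,314.1930
P = 5,362.2032.
Convexity = Σ t(t+1)·PV / [P·(1+y)²] = 128,314.1930 / (5,362.2032 × 1.159929) = 20.63004.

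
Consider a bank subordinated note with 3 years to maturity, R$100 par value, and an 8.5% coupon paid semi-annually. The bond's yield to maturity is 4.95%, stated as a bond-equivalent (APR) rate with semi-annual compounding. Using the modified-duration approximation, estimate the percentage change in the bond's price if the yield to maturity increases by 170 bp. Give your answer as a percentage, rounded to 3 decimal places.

-4.522%

Periodic yield y = 0.02475. Modified duration first:
  t   CF        PV=CF/(1+0.02475)^t    t·PV
  1         4.25         4.1474         4.1474
  2         4.25         4.0472         8.0944
  3         4.25         3.9494        11.8483
  4         4.25         3.8540        15.4162
  5         4.25         3.7610        18.8048
  6       104.25        90.0261       540.1567
  Σ                    109.7851       598.4677
P = 109.7851; D_Mac = 5.45127 half-year periods = 2.72563 yrs; D_mod = 2.72563/(1+0.02475) = 2.65980 yrs.
ΔP/P ≈ -D_mod · Δy = -2.65980 × (+0.017) = -0.045217 = -4.5217%.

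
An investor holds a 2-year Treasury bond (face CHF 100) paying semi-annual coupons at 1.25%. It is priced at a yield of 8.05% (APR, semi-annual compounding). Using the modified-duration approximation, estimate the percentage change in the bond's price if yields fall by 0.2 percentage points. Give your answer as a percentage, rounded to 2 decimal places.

Periodic yield y = 0.04025. Modified duration first:
  t   CF        PV=CF/(1+0.04025)^t    t·PV
  1        0.625         0.6008         0.6008
  2        0.625         0.5776         1.1551
  3        0.625         0.5552         1.6657
  4      100.625        85.9320       343.7281
  Σ                     87.6656       347.1497
P = 87.6656; D_Mac = 3.95993 half-year periods = 1.97996 yrs; D_mod = 1.97996/(1+0.04025) = 1.90335 yrs.
ΔP/P ≈ -D_mod · Δy = -1.90335 × (-0.002) = +0.003807 = +0.3807%.

+0.38%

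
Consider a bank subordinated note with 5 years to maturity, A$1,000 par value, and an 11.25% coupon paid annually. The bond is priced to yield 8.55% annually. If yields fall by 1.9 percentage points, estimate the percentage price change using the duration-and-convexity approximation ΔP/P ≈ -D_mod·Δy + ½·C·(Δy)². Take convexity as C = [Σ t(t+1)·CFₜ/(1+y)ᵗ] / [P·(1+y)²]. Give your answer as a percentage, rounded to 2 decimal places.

With y = 0.0855:
  t   CF        PV=CF/(1+0.0855)^t    t·PV        t(t+1)·PV
  1       112.50       103.6389       103.6389         207.2778
  2       112.50        95.4757       190.9514         572.8542
  3       112.50        87.9555       263.8665       1,055.4661
  4       112.50        81.0276       324.1106       1,620.5529
  5     1,112.50       738.1606     3,690.8032      22,144.8190
  Σ                  1,106.2584     4,573.3706      25,600.9700
P = 1,106.2584; D_Mac = 4.13409 yrs; D_mod = 3.80847 yrs; C = 19.63994.
Duration effect: -3.80847 × (-0.019) = +0.072361
Convexity effect: 0.5 × 19.63994 × (-0.019)² = +0.0035450
ΔP/P ≈ +0.072361 + 0.0035450 = +0.075906 = +7.5906%.

+7.59%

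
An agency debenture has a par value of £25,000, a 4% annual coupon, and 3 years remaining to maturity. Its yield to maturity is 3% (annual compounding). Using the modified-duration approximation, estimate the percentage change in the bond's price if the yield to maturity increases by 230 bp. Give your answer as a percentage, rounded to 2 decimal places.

-6.45%

Periodic yield y = 0.03. Modified duration first:
  t   CF        PV=CF/(1+0.03)^t    t·PV
  1     1,000.00       970.8738       970.8738
  2     1,000.00       942.5959     1,885.1918
  3    26,000.00    23,793.6831    71,381.0494
  Σ                 25,707.1528    74,237.1150
P = 25,707.1528; D_Mac = 2.88780 yrs; D_mod = 2.88780/(1+0.03) = 2.80369 yrs.
ΔP/P ≈ -D_mod · Δy = -2.80369 × (+0.023) = -0.064485 = -6.4485%.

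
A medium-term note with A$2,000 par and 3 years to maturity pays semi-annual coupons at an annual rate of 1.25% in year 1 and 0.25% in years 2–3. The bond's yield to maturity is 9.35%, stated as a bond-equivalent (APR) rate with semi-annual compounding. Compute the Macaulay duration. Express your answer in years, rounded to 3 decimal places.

2.962 years

Periodic yield y = 0.04675. Discount each cash flow and weight by its period:
  t   CF        PV=CF/(1+0.04675)^t    t·PV
  1        12.50        11.9417        11.9417
  2        12.50        11.4084        22.8168
  3         2.50         2.1798         6.5393
  4         2.50         2.0824         8.3297
  5         2.50         1.9894         9.9471
  6     2,002.50     1,522.3507     9,134.1041
  Σ                  1,551.9524     9,193.6787
Price P = Σ PV = 1,551.9524.
Macaulay duration = Σ(t·PV) / P = 9,193.6787 / 1,551.9524 = 5.92394 half-year periods.
In years: 5.92394 / 2 = 2.96197 years.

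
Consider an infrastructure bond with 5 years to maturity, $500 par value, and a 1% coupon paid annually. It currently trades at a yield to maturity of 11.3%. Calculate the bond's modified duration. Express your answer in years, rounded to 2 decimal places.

Periodic yield y = 0.113. First find Macaulay duration:
  t   CF        PV=CF/(1+0.113)^t    t·PV
  1         5.00         4.4924         4.4924
  2         5.00         4.0363         8.0725
  3         5.00         3.6265        10.8794
  4         5.00         3.2583        13.0331
  5       505.00       295.6756     1,478.3782
  Σ                    311.0890     1,514.8557
P = 311.0890; Macaulay duration = 1,514.8557 / 311.0890 = 4.86952 years.
Modified duration = D_Mac / (1 + y) = 4.86952 / 1.113 = 4.37513 years.

4.38 years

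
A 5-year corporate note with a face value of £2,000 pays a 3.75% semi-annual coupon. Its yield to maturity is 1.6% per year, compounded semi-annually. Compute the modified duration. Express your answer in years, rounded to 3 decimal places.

Periodic yield y = 0.008. First find Macaulay duration:
  t   CF        PV=CF/(1+0.008)^t    t·PV
  1        37.50        37.2024        37.2024
  2        37.50        36.9071        73.8142
  3        37.50        36.6142       109.8426
  4        37.50        36.3236       145.2945
  5        37.50        36.0353       180.1767
  6        37.50        35.7493       214.4961
  7        37.50        35.4656       248.2593
  8        37.50        35.1841       281.4732
  9        37.50        34.9049       314.1442
  10    2,037.50     1,881.4483    18,814.4833
  Σ                  2,205.8350    20,419.1865
P = 2,205.8350; Macaulay duration = 20,419.1865 / 2,205.8350 = 9.25690 half-year periods = 4.62845 years.
Modified duration = D_Mac / (1 + y) = 4.62845 / 1.008 = 4.59171 years.

4.592 years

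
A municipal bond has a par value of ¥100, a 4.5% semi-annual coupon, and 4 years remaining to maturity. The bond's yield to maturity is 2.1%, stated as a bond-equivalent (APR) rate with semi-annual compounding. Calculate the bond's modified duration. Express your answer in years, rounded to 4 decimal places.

Periodic yield y = 0.0105. First find Macaulay duration:
  t   CF        PV=CF/(1+0.0105)^t    t·PV
  1         2.25         2.2266         2.2266
  2         2.25         2.2035         4.4070
  3         2.25         2.1806         6.5418
  4         2.25         2.1579         8.6317
  5         2.25         2.1355        10.6775
  6         2.25         2.1133        12.6799
  7         2.25         2.0914        14.6395
  8       102.25        94.0530       752.4242
  Σ                    109.1618       812.2282
P = 109.1618; Macaulay duration = 812.2282 / 109.1618 = 7.44059 half-year periods = 3.72029 years.
Modified duration = D_Mac / (1 + y) = 3.72029 / 1.0105 = 3.68164 years.

3.6816 years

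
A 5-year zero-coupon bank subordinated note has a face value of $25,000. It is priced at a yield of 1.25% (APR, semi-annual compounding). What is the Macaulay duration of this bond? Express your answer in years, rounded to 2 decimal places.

5.00 years

A zero-coupon bond has a single cash flow at maturity, so its Macaulay duration equals its maturity: 5 years.
(Equivalently: 10 semi-annual periods ÷ 2 = 5 years.)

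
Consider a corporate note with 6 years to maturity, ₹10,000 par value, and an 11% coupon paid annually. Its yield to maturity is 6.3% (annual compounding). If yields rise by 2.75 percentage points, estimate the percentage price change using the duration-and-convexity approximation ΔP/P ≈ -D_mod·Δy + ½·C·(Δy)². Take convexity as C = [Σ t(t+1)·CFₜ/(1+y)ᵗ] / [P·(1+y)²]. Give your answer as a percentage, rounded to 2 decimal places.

-11.46%

With y = 0.063:
  t   CF        PV=CF/(1+0.063)^t    t·PV        t(t+1)·PV
  1     1,100.00     1,034.8071     1,034.8071       2,069.6143
  2     1,100.00       973.4780     1,946.9561       5,840.8682
  3     1,100.00       915.7837     2,747.3510      10,989.4040
  4     1,100.00       861.5086     3,446.0345      17,230.1724
  5     1,100.00       810.4503     4,052.2513      24,313.5076
  6    11,100.00     7,693.4900    46,160.9398     323,126.5785
  Σ                 12,289.5177    59,388.3397     383,570.1450
P = 12,289.5177; D_Mac = 4.83244 yrs; D_mod = 4.54604 yrs; C = 27.62126.
Duration effect: -4.54604 × (+0.0275) = -0.125016
Convexity effect: 0.5 × 27.62126 × (0.0275)² = +0.0104443
ΔP/P ≈ -0.125016 + 0.0104443 = -0.114572 = -11.4572%.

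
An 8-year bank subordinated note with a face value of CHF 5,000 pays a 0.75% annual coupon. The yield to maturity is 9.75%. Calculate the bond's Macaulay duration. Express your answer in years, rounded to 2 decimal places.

Periodic yield y = 0.0975. Discount each cash flow and weight by its year:
  t   CF        PV=CF/(1+0.0975)^t    t·PV
  1        37.50        34.1686        34.1686
  2        37.50        31.1331        62.2662
  3        37.50        28.3673        85.1018
  4        37.50        25.8472       103.3887
  5        37.50        23.5510       117.7548
  6        37.50        21.4587       128.7524
  7        37.50        19.5524       136.8666
  8     5,037.50     2,393.1991    19,145.5927
  Σ                  2,577.2773    19,813.8918
Price P = Σ PV = 2,577.2773.
Macaulay duration = Σ(t·PV) / P = 19,813.8918 / 2,577.2773 = 7.68792 years.

7.69 years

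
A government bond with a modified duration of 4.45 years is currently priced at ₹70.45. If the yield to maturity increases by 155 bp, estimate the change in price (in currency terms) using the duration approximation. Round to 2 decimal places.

Duration approximation: ΔP/P ≈ -D_mod · Δy = -4.45 × (+0.0155) = -0.068975.
ΔP ≈ 70.45 × (-0.068975) = -4.85928875.

-₹4.86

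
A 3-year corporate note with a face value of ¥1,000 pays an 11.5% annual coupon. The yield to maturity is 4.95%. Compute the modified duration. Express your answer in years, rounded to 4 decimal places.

Periodic yield y = 0.0495. First find Macaulay duration:
  t   CF        PV=CF/(1+0.0495)^t    t·PV
  1       115.00       109.5760       109.5760
  2       115.00       104.4078       208.8156
  3     1,115.00       964.5562     2,893.6686
  Σ                  1,178.5400     3,212.0602
P = 1,178.5400; Macaulay duration = 3,212.0602 / 1,178.5400 = 2.72546 years.
Modified duration = D_Mac / (1 + y) = 2.72546 / 1.0495 = 2.59691 years.

2.5969 years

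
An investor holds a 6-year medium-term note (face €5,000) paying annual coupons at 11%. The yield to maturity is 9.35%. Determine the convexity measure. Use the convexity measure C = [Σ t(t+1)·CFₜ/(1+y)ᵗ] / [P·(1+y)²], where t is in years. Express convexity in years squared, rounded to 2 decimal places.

With y = 0.0935:
  t   CF        PV=CF/(1+0.0935)^t    t·PV        t(t+1)·PV
  1       550.00       502.9721       502.9721       1,005.9442
  2       550.00       459.9653       919.9307       2,759.7921
  3       550.00       420.6359     1,261.9077       5,047.6307
  4       550.00       384.6693     1,538.6772       7,693.3862
  5       550.00       351.7781     1,758.8903      10,553.3419
  6     5,550.00     3,246.2373    19,477.4236     136,341.9651
  Σ                  5,366.2580    25,459.8016     163,402.0602
P = 5,366.2580.
Convexity = Σ t(t+1)·PV / [P·(1+y)²] = 163,402.0602 / (5,366.2580 × 1.195742) = 25.46528.

25.47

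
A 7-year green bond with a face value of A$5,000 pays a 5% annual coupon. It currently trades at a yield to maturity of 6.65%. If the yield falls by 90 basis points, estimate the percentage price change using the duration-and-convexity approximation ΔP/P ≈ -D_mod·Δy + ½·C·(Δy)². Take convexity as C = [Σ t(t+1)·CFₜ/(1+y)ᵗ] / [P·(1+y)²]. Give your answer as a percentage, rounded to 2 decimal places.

+5.25%

With y = 0.0665:
  t   CF        PV=CF/(1+0.0665)^t    t·PV        t(t+1)·PV
  1       250.00       234.4116       234.4116         468.8233
  2       250.00       219.7952       439.5905       1,318.7715
  3       250.00       206.0902       618.2707       2,473.0829
  4       250.00       193.2398       772.9592       3,864.7959
  5       250.00       181.1906       905.9531       5,435.7186
  6       250.00       169.8928     1,019.3565       7,135.4956
  7     5,250.00     3,345.2862    23,417.0037     187,336.0298
  Σ                  4,549.9065    27,407.5453     208,032.7174
P = 4,549.9065; D_Mac = 6.02376 yrs; D_mod = 5.64816 yrs; C = 40.19828.
Duration effect: -5.64816 × (-0.009) = +0.050833
Convexity effect: 0.5 × 40.19828 × (-0.009)² = +0.0016280
ΔP/P ≈ +0.050833 + 0.0016280 = +0.052461 = +5.2461%.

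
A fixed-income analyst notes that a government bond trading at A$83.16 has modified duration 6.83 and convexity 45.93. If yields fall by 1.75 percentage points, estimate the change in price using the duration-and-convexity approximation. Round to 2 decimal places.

+A$10.52

Duration effect: -D_mod·Δy = -6.83 × (-0.0175) = +0.119525
Convexity effect: ½·C·(Δy)² = 0.5 × 45.93 × (-0.0175)² = +0.00703303125
ΔP/P ≈ +0.119525 + 0.00703303125 = +0.12655803125
ΔP ≈ 83.16 × (+0.12655803125) = +10.52456587875.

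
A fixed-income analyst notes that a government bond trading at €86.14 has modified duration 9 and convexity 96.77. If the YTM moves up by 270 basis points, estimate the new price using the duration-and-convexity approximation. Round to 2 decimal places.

€68.25

Duration effect: -D_mod·Δy = -9 × (+0.027) = -0.243000
Convexity effect: ½·C·(Δy)² = 0.5 × 96.77 × (0.027)² = +0.035272665
ΔP/P ≈ -0.243000 + 0.035272665 = -0.207727335
New price ≈ 86.14 × (1 - 0.207727335) = 68.2463673631.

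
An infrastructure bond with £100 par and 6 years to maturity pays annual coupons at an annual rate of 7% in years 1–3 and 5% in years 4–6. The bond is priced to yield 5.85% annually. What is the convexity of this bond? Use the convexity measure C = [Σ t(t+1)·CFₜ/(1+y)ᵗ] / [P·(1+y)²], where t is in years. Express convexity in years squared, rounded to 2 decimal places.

30.43

With y = 0.0585:
  t   CF        PV=CF/(1+0.0585)^t    t·PV        t(t+1)·PV
  1         7.00         6.6131         6.6131          13.2263
  2         7.00         6.2476        12.4953          37.4859
  3         7.00         5.9024        17.7071          70.8283
  4         5.00         3.9830        15.9319          79.6593
  5         5.00         3.7628        18.8142         112.8852
  6       105.00        74.6525       447.9148       3,135.4033
  Σ                    101.1614       519.4763       3,449.4882
P = 101.1614.
Convexity = Σ t(t+1)·PV / [P·(1+y)²] = 3,449.4882 / (101.1614 × 1.120422) = 30.43394.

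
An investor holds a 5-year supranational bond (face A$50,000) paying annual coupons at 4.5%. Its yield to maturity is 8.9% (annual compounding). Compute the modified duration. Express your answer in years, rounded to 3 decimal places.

Periodic yield y = 0.089. First find Macaulay duration:
  t   CF        PV=CF/(1+0.089)^t    t·PV
  1     2,250.00     2,066.1157     2,066.1157
  2     2,250.00     1,897.2596     3,794.5192
  3     2,250.00     1,742.2035     5,226.6105
  4     2,250.00     1,599.8195     6,399.2782
  5    52,250.00    34,115.1194   170,575.5972
  Σ                 41,420.5178   188,062.1207
P = 41,420.5178; Macaulay duration = 188,062.1207 / 41,420.5178 = 4.54031 years.
Modified duration = D_Mac / (1 + y) = 4.54031 / 1.089 = 4.16925 years.

4.169 years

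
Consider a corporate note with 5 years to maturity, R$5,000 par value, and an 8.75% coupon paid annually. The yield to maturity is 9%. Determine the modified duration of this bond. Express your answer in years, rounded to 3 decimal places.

Periodic yield y = 0.09. First find Macaulay duration:
  t   CF        PV=CF/(1+0.09)^t    t·PV
  1       437.50       401.3761       401.3761
  2       437.50       368.2350       736.4700
  3       437.50       337.8303     1,013.4908
  4       437.50       309.9360     1,239.7441
  5     5,437.50     3,534.0019    17,670.0096
  Σ                  4,951.3794    21,061.0906
P = 4,951.3794; Macaulay duration = 21,061.0906 / 4,951.3794 = 4.25358 years.
Modified duration = D_Mac / (1 + y) = 4.25358 / 1.09 = 3.90237 years.

3.902 years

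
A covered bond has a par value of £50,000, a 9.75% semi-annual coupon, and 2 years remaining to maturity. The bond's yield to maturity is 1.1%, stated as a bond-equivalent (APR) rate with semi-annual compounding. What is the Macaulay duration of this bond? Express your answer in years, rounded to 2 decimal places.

Periodic yield y = 0.0055. Discount each cash flow and weight by its period:
  t   CF        PV=CF/(1+0.0055)^t    t·PV
  1     2,437.50     2,424.1671     2,424.1671
  2     2,437.50     2,410.9071     4,821.8142
  3     2,437.50     2,397.7196     7,193.1589
  4    52,437.50    51,299.5645   205,198.2581
  Σ                 58,532.3583   219,637.3983
Price P = Σ PV = 58,532.3583.
Macaulay duration = Σ(t·PV) / P = 219,637.3983 / 58,532.3583 = 3.75241 half-year periods.
In years: 3.75241 / 2 = 1.87620 years.

1.88 years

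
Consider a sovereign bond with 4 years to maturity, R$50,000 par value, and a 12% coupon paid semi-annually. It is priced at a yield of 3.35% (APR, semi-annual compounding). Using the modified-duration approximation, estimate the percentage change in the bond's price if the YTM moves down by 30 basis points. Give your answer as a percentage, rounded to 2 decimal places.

+1.00%

Periodic yield y = 0.01675. Modified duration first:
  t   CF        PV=CF/(1+0.01675)^t    t·PV
  1     3,000.00     2,950.5778     2,950.5778
  2     3,000.00     2,901.9698     5,803.9397
  3     3,000.00     2,854.1626     8,562.4878
  4     3,000.00     2,807.1430    11,228.5718
  5     3,000.00     2,760.8979    13,804.4896
  6     3,000.00     2,715.4147    16,292.4883
  7     3,000.00     2,670.6808    18,694.7657
  8    53,000.00    46,404.7483   371,237.9861
  Σ                 66,065.5949   448,575.3068
P = 66,065.5949; D_Mac = 6.78985 half-year periods = 3.39492 yrs; D_mod = 3.39492/(1+0.01675) = 3.33900 yrs.
ΔP/P ≈ -D_mod · Δy = -3.33900 × (-0.003) = +0.010017 = +1.0017%.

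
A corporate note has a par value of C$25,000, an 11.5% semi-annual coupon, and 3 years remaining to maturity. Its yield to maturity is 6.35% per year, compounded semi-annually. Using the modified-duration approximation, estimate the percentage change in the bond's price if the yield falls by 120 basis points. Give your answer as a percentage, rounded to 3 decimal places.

Periodic yield y = 0.03175. Modified duration first:
  t   CF        PV=CF/(1+0.03175)^t    t·PV
  1     1,437.50     1,393.2639     1,393.2639
  2     1,437.50     1,350.3890     2,700.7780
  3     1,437.50     1,308.8336     3,926.5007
  4     1,437.50     1,268.5569     5,074.2275
  5     1,437.50     1,229.5196     6,147.5981
  6    26,437.50    21,916.6171   131,499.7024
  Σ                 28,467.1800   150,742.0706
P = 28,467.1800; D_Mac = 5.29529 half-year periods = 2.64765 yrs; D_mod = 2.64765/(1+0.03175) = 2.56617 yrs.
ΔP/P ≈ -D_mod · Δy = -2.56617 × (-0.012) = +0.030794 = +3.0794%.

+3.079%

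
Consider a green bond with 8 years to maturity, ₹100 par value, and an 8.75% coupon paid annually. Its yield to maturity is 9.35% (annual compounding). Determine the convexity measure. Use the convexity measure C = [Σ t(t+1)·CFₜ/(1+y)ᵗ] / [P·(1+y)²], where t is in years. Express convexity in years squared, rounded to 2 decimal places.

With y = 0.0935:
  t   CF        PV=CF/(1+0.0935)^t    t·PV        t(t+1)·PV
  1         8.75         8.0018         8.0018          16.0037
  2         8.75         7.3176        14.6353          43.9058
  3         8.75         6.6919        20.0758          80.3032
  4         8.75         6.1197        24.4790         122.3948
  5         8.75         5.5965        27.9823         167.8941
  6         8.75         5.1179        30.7076         214.9535
  7         8.75         4.6803        32.7623         262.0985
  8       108.75        53.1960       425.5680       3,830.1119
  Σ                     96.7219       584.2122       4,737.6655
P = 96.7219.
Convexity = Σ t(t+1)·PV / [P·(1+y)²] = 4,737.6655 / (96.7219 × 1.195742) = 40.96398.

40.96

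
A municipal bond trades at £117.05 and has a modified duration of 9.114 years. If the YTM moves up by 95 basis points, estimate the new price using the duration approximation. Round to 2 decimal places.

£106.92

Duration approximation: ΔP/P ≈ -D_mod · Δy = -9.114 × (+0.0095) = -0.086583.
New price ≈ 117.05 × (1 - 0.086583) = 106.91545985.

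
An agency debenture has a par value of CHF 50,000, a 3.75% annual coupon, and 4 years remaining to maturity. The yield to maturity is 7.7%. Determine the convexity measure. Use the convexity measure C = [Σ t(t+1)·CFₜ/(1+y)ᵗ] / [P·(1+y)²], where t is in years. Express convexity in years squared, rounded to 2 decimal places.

15.93

With y = 0.077:
  t   CF        PV=CF/(1+0.077)^t    t·PV        t(t+1)·PV
  1     1,875.00     1,740.9471     1,740.9471       3,481.8942
  2     1,875.00     1,616.4782     3,232.9565       9,698.8695
  3     1,875.00     1,500.9083     4,502.7249      18,010.8997
  4    51,875.00    38,556.2952   154,225.1807     771,125.9037
  Σ                 43,414.6288   163,701.8092     802,317.5670
P = 43,414.6288.
Convexity = Σ t(t+1)·PV / [P·(1+y)²] = 802,317.5670 / (43,414.6288 × 1.159929) = 15.93231.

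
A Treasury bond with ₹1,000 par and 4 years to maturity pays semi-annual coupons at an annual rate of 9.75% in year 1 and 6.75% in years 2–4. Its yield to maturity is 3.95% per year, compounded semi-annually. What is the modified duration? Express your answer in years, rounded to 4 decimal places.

3.4541 years

Periodic yield y = 0.01975. First find Macaulay duration:
  t   CF        PV=CF/(1+0.01975)^t    t·PV
  1        48.75        47.8058        47.8058
  2        48.75        46.8800        93.7599
  3        33.75        31.8268        95.4803
  4        33.75        31.2104       124.8415
  5        33.75        30.6059       153.0295
  6        33.75        30.0131       180.0789
  7        33.75        29.4319       206.0231
  8     1,033.75       884.0276     7,072.2206
  Σ                  1,131.8014     7,973.2396
P = 1,131.8014; Macaulay duration = 7,973.2396 / 1,131.8014 = 7.04473 half-year periods = 3.52237 years.
Modified duration = D_Mac / (1 + y) = 3.52237 / 1.01975 = 3.45415 years.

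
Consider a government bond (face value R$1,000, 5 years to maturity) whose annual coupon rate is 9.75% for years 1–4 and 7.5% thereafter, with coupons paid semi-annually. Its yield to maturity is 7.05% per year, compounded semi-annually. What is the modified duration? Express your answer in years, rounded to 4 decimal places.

Periodic yield y = 0.03525. First find Macaulay duration:
  t   CF        PV=CF/(1+0.03525)^t    t·PV
  1        48.75        47.0901        47.0901
  2        48.75        45.4867        90.9733
  3        48.75        43.9379       131.8136
  4        48.75        42.4418       169.7671
  5        48.75        40.9967       204.9833
  6        48.75        39.6007       237.6044
  7        48.75        38.2523       267.7663
  8        48.75        36.9499       295.5988
  9        37.50        27.4552       247.0965
  10    1,037.50       733.7290     7,337.2905
  Σ                  1,095.9402     9,029.9840
P = 1,095.9402; Macaulay duration = 9,029.9840 / 1,095.9402 = 8.23949 half-year periods = 4.11974 years.
Modified duration = D_Mac / (1 + y) = 4.11974 / 1.03525 = 3.97947 years.

3.9795 years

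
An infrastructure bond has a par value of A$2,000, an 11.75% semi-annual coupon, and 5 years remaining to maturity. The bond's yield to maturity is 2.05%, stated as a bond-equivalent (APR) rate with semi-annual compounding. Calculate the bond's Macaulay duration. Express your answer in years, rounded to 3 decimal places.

4.127 years

Periodic yield y = 0.01025. Discount each cash flow and weight by its period:
  t   CF        PV=CF/(1+0.01025)^t    t·PV
  1       117.50       116.3078       116.3078
  2       117.50       115.1278       230.2556
  3       117.50       113.9597       341.8791
  4       117.50       112.8035       451.2138
  5       117.50       111.6590       558.2948
  6       117.50       110.5261       663.1564
  7       117.50       109.4047       765.8327
  8       117.50       108.2946       866.3572
  9       117.50       107.1959       964.7630
  10    2,117.50     1,912.2067    19,122.0667
  Σ                  2,917.4857    24,080.1271
Price P = Σ PV = 2,917.4857.
Macaulay duration = Σ(t·PV) / P = 24,080.1271 / 2,917.4857 = 8.25373 half-year periods.
In years: 8.25373 / 2 = 4.12686 years.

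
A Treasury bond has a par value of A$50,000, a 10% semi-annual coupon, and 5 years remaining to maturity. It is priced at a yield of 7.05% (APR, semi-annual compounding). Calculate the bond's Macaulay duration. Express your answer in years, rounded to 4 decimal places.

Periodic yield y = 0.03525. Discount each cash flow and weight by its period:
  t   CF        PV=CF/(1+0.03525)^t    t·PV
  1     2,500.00     2,414.8756     2,414.8756
  2     2,500.00     2,332.6497     4,665.2995
  3     2,500.00     2,253.2236     6,759.6708
  4     2,500.00     2,176.5019     8,706.0076
  5     2,500.00     2,102.3926    10,511.9628
  6     2,500.00     2,030.8066    12,184.8398
  7     2,500.00     1,961.6582    13,731.6073
  8     2,500.00     1,894.8642    15,158.9138
  9     2,500.00     1,830.3446    16,473.1012
  10   52,500.00    37,128.4579   371,284.5791
  Σ                 56,125.7750   461,890.8575
Price P = Σ PV = 56,125.7750.
Macaulay duration = Σ(t·PV) / P = 461,890.8575 / 56,125.7750 = 8.22957 half-year periods.
In years: 8.22957 / 2 = 4.11478 years.

4.1148 years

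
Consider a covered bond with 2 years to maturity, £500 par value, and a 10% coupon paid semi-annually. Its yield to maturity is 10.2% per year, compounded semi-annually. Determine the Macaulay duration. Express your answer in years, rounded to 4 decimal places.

Periodic yield y = 0.051. Discount each cash flow and weight by its period:
  t   CF        PV=CF/(1+0.051)^t    t·PV
  1        25.00        23.7869        23.7869
  2        25.00        22.6326        45.2652
  3        25.00        21.5344        64.6031
  4       525.00       430.2773     1,721.1092
  Σ                    498.2311     1,854.7644
Price P = Σ PV = 498.2311.
Macaulay duration = Σ(t·PV) / P = 1,854.7644 / 498.2311 = 3.72270 half-year periods.
In years: 3.72270 / 2 = 1.86135 years.

1.8613 years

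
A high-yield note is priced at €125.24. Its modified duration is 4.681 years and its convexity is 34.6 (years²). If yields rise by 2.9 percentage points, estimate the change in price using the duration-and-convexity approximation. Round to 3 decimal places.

Duration effect: -D_mod·Δy = -4.681 × (+0.029) = -0.135749
Convexity effect: ½·C·(Δy)² = 0.5 × 34.6 × (0.029)² = +0.0145493
ΔP/P ≈ -0.135749 + 0.0145493 = -0.1211997
ΔP ≈ 125.24 × (-0.1211997) = -15.179050428.

-€15.179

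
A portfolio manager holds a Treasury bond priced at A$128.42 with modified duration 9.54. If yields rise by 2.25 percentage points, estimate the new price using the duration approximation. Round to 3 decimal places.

Duration approximation: ΔP/P ≈ -D_mod · Δy = -9.54 × (+0.0225) = -0.214650.
New price ≈ 128.42 × (1 - 0.214650) = 100.854647.

A$100.855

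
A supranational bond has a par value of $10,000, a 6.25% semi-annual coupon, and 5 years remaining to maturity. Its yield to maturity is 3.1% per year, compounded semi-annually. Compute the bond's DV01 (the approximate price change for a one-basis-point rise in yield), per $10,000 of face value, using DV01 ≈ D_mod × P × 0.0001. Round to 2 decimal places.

$4.98

Periodic yield y = 0.0155.
  t   CF        PV=CF/(1+0.0155)^t    t·PV
  1       312.50       307.7302       307.7302
  2       312.50       303.0332       606.0663
  3       312.50       298.4078       895.2235
  4       312.50       293.8531     1,175.4125
  5       312.50       289.3679     1,446.8396
  6       312.50       284.9512     1,709.7071
  7       312.50       280.6018     1,964.2129
  8       312.50       276.3189     2,210.5512
  9       312.50       272.1013     2,448.9120
  10   10,312.50     8,842.2886    88,422.8857
  Σ                 11,448.6541   101,187.5411
P = 11,448.6541; D_Mac = 8.83838 half-year periods = 4.41919 yrs; D_mod = 4.35174 yrs.
DV01 ≈ 4.35174 × 11,448.6541 × 0.0001 = 4.982154.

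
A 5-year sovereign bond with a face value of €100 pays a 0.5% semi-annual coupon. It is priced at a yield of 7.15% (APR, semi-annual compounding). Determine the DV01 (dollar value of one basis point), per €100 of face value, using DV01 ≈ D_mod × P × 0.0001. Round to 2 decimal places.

€0.03

Periodic yield y = 0.03575.
  t   CF        PV=CF/(1+0.03575)^t    t·PV
  1         0.25         0.2414         0.2414
  2         0.25         0.2330         0.4661
  3         0.25         0.2250         0.6750
  4         0.25         0.2172         0.8689
  5         0.25         0.2097         1.0487
  6         0.25         0.2025         1.2150
  7         0.25         0.1955         1.3685
  8         0.25         0.1888         1.5100
  9         0.25         0.1822         1.6402
  10      100.25        70.5562       705.5616
  Σ                     72.4515       714.5954
P = 72.4515; D_Mac = 9.86308 half-year periods = 4.93154 yrs; D_mod = 4.76132 yrs.
DV01 ≈ 4.76132 × 72.4515 × 0.0001 = 0.034497.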